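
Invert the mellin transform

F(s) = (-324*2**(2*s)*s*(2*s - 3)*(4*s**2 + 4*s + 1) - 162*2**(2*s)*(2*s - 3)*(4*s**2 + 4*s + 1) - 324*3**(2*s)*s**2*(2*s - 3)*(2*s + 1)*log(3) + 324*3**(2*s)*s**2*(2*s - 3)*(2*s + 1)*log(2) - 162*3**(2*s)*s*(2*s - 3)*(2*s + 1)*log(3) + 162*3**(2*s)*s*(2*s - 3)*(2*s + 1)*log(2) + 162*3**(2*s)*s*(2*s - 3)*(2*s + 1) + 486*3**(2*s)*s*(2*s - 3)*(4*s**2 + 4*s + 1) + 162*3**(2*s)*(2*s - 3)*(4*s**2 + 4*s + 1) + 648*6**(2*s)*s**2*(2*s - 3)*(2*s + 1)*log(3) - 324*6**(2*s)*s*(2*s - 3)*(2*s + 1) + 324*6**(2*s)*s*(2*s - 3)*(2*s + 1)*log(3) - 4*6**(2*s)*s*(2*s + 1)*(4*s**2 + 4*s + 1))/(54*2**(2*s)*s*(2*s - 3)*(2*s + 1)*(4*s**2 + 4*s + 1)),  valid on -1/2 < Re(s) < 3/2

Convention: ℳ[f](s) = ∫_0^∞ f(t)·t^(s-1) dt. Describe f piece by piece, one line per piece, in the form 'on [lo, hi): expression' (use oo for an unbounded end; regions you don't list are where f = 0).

undo the power substitution: t on [0, 1); t + 3 on [1, 3/2); t*log(t) on [3/2, 3); …
cuts at 1, 9/4, 9: linearity sums the 4 kernel integrals
∫ over [0, 1) of sqrt(t)·t^(s-1) joins the sum
∫ (sqrt(t) + 3)·t^(s-1) over [1, 9/4)
on [9/4, 9) integrate f = sqrt(t)*log(sqrt(t)) against the kernel
∫ over [9, ∞) of t**(-3/2)·t^(s-1) joins the sum

on [0, 1): sqrt(t)
on [1, 9/4): sqrt(t) + 3
on [9/4, 9): sqrt(t)*log(sqrt(t))
on [9, oo): t**(-3/2)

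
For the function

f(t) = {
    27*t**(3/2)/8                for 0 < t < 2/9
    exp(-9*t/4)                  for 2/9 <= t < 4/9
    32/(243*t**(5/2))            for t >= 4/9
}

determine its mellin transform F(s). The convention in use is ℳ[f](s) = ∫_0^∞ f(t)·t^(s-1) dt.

(2*2**s*(2*s - 5)*(2*s + 3)*uppergamma(s, 1/2) - 2*2**s*(2*s - 5)*(2*s + 3)*uppergamma(s, 1) - 4*2**s*(2*s + 3) + sqrt(2)*(2*s - 5))/(2*(9/2)**s*(2*s - 5)*(2*s + 3))
  -3/2 < Re(s) < 5/2

invert the common scale on t to get 3*sqrt(6)*t**(3/2)/4 on [0, 1/3); exp(-3*t/2) on [1/3, 2/3); 4*sqrt(6)/(27*t**(5/2)) on [2/3, ∞)
strip the common scale on t: t**(3/2) on [0, 1/2); exp(-t) on [1/2, 1); t**(-5/2) on [1, ∞)
split f at 2/9, 4/9: ℳ[f](s) collects 3 kernel integrals
between 0 and 2/9 the integrand is 27*t**(3/2)/8·t^(s-1)
between 2/9 and 4/9 the integrand is exp(-9*t/4)·t^(s-1)
piece [4/9, ∞): integrate 32/(243*t**(5/2)) against the kernel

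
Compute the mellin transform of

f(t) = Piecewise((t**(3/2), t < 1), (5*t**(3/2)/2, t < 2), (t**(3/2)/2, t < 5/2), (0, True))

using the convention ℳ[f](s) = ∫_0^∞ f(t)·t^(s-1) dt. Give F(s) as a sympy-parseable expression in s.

(4*2**(s + 3/2) + (5/2)**(s + 3/2) - 3)/(2*s + 3)
  Re(s) > -3/2

cuts at 1, 2: linearity sums the 3 kernel integrals
∫ over [0, 1) of t**(3/2)·t^(s-1) joins the sum
∫ 5*t**(3/2)/2·t^(s-1) over [1, 2)
for t in [2, 5/2): the term is ∫ t**(3/2)/2·t^(s-1)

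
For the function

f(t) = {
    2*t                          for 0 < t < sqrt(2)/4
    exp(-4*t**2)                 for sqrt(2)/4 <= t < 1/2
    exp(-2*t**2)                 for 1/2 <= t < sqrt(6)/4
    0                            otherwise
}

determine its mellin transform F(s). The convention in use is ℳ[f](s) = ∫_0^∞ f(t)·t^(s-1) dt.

(sqrt(2)/4)**s*(2**(s/2)*(s + 1)*uppergamma(s/2, 1/2) - 2**(s/2)*(s + 1)*uppergamma(s/2, 1) + 2**s*(s + 1)*uppergamma(s/2, 1/2) - 2**s*(s + 1)*uppergamma(s/2, 3/4) + sqrt(2))/(2*(s + 1))
  Re(s) > -1

undo the common scale on t: t on [0, sqrt(2)/2); exp(-t**2) on [sqrt(2)/2, 1); exp(-t**2/2) on [1, sqrt(6)/2)
peel off the power substitution: sqrt(t) on [0, 1/2); exp(-t) on [1/2, 1); exp(-t/2) on [1, 3/2)
cuts at sqrt(2)/4, 1/2: linearity sums the 3 kernel integrals
∫ 2*t·t^(s-1) over [0, sqrt(2)/4)
for t in [sqrt(2)/4, 1/2): the term is ∫ exp(-4*t**2)·t^(s-1)
for t in [1/2, sqrt(6)/4): the term is ∫ exp(-2*t**2)·t^(s-1)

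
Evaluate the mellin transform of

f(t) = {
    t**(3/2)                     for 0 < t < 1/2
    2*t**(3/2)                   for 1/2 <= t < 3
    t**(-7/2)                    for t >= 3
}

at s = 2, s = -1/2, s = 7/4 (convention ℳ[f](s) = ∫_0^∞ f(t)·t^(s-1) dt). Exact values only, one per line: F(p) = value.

F(2) = sqrt(2)*(-27 + 11720*sqrt(6))/1512
F(-1/2) = 1783/324
F(7/4) = 2**(3/4)*(-63 + 27320*6**(1/4))/3276

invert the shared t-power to get t on [0, 1/2); 2*t on [1/2, 3); t**(-4) on [3, ∞)
f breaks at 1/2, 3 into 3 integrals to sum
the [0, 1/2) slice contributes ∫ t**(3/2)·t^(s-1) dt
∫ over [1/2, 3) of 2*t**(3/2)·t^(s-1) joins the sum
between 3 and ∞ the integrand is t**(-7/2)·t^(s-1)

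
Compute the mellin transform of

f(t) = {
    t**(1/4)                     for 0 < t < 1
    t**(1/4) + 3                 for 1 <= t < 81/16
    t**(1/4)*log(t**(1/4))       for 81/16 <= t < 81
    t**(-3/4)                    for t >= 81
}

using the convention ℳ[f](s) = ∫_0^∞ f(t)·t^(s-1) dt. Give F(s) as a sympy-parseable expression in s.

(-648*2**(4*s)*s*(4*s - 3)*(16*s**2 + 8*s + 1) - 162*2**(4*s)*(4*s - 3)*(16*s**2 + 8*s + 1) - 1296*3**(4*s)*s**2*(4*s - 3)*(4*s + 1)*log(3) + 1296*3**(4*s)*s**2*(4*s - 3)*(4*s + 1)*log(2) - 324*3**(4*s)*s*(4*s - 3)*(4*s + 1)*log(3) + 324*3**(4*s)*s*(4*s - 3)*(4*s + 1)*log(2) + 324*3**(4*s)*s*(4*s - 3)*(4*s + 1) + 972*3**(4*s)*s*(4*s - 3)*(16*s**2 + 8*s + 1) + 162*3**(4*s)*(4*s - 3)*(16*s**2 + 8*s + 1) + 2592*6**(4*s)*s**2*(4*s - 3)*(4*s + 1)*log(3) - 648*6**(4*s)*s*(4*s - 3)*(4*s + 1) + 648*6**(4*s)*s*(4*s - 3)*(4*s + 1)*log(3) - 8*6**(4*s)*s*(4*s + 1)*(16*s**2 + 8*s + 1))/(54*2**(4*s)*s*(4*s - 3)*(4*s + 1)*(16*s**2 + 8*s + 1))
  -1/4 < Re(s) < 3/4

invert the power substitution to get sqrt(t) on [0, 1); sqrt(t) + 3 on [1, 9/4); sqrt(t)*log(sqrt(t)) on [9/4, 9); …
back out the power substitution: t on [0, 1); t + 3 on [1, 3/2); t*log(t) on [3/2, 3); …
along the cuts 1, 81/16, 81, ℳ[f](s) splits into 4 integrals
[0, 1) adds the kernel integral of t**(1/4)
∫ over [1, 81/16) of (t**(1/4) + 3)·t^(s-1) joins the sum
the [81/16, 81) slice contributes ∫ t**(1/4)*log(t**(1/4))·t^(s-1) dt
on [81, ∞): add ∫ t**(-3/4)·t^(s-1) dt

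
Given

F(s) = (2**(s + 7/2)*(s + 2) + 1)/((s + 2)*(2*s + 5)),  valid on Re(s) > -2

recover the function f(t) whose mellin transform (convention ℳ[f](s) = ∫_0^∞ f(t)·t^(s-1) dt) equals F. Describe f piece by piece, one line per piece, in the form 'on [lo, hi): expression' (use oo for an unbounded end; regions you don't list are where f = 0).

f breaks at 1 into 2 integrals to sum
segment 0 to 1 holds t**2; add its integral
the [1, 2) slice contributes ∫ t**(5/2)·t^(s-1) dt

on [0, 1): t**2
on [1, 2): t**(5/2)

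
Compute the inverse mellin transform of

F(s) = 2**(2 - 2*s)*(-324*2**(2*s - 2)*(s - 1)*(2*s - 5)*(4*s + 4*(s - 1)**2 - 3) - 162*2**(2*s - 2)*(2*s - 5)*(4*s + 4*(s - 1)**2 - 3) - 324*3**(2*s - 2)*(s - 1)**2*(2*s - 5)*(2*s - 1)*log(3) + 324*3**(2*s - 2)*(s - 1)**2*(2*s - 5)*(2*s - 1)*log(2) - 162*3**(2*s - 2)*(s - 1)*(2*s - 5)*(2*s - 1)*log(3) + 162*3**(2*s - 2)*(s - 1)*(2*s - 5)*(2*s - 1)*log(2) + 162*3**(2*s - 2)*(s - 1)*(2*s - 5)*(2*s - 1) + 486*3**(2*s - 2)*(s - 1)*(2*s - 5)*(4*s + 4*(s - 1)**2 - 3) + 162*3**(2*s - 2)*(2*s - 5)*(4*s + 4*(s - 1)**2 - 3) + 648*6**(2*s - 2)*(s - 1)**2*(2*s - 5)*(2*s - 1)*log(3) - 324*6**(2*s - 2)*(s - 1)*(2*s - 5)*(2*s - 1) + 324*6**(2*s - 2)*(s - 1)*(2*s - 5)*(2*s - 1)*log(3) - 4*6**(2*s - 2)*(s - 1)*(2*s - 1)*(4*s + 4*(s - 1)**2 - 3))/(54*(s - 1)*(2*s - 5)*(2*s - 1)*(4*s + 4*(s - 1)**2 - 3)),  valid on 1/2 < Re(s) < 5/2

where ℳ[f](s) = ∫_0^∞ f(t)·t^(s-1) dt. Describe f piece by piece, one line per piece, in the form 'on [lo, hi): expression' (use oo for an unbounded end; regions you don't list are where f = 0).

remove the shared t-power first: sqrt(t) on [0, 1); sqrt(t) + 3 on [1, 9/4); sqrt(t)*log(sqrt(t)) on [9/4, 9); …
strip the power substitution: t on [0, 1); t + 3 on [1, 3/2); t*log(t) on [3/2, 3); …
breakpoints 1, 9/4, 9: one integral from each of the 4 segments
over [0, 1), the kernel integral of 1/sqrt(t) enters the sum
for t in [1, 9/4): the term is ∫ (sqrt(t) + 3)/t·t^(s-1)
the [9/4, 9) slice contributes ∫ log(sqrt(t))/sqrt(t)·t^(s-1) dt
[9, ∞) adds the kernel integral of t**(-5/2)

on [0, 1): 1/sqrt(t)
on [1, 9/4): (sqrt(t) + 3)/t
on [9/4, 9): log(sqrt(t))/sqrt(t)
on [9, oo): t**(-5/2)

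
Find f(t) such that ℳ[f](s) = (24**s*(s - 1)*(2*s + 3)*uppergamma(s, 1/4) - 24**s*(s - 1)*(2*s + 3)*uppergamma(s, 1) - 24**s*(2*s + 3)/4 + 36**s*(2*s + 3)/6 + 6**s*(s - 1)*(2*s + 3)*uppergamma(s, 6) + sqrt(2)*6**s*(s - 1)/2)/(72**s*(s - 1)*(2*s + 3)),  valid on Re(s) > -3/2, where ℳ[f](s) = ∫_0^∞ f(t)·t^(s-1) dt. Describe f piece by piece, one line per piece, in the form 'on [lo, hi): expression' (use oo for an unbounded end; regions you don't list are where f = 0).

on [0, 1/12): 6*sqrt(6)*t**(3/2)
on [1/12, 1/3): exp(-3*t)
on [1/3, 1/2): 1/(12*t)
on [1/2, oo): exp(-12*t)

peel off the common scale on t: 2*sqrt(2)*t**(3/2) on [0, 1/4); exp(-t) on [1/4, 1); 1/(4*t) on [1, 3/2); …
reversing the common scale on t: t**(3/2) on [0, 1/2); exp(-t/2) on [1/2, 2); 1/(2*t) on [2, 3); …
f breaks at 1/12, 1/3, 1/2 into 4 integrals to sum
∫ 6*sqrt(6)*t**(3/2)·t^(s-1) over [0, 1/12)
the [1/12, 1/3) slice contributes ∫ exp(-3*t)·t^(s-1) dt
[1/3, 1/2) adds the kernel integral of 1/(12*t)
segment 1/2 to ∞ holds exp(-12*t); add its integral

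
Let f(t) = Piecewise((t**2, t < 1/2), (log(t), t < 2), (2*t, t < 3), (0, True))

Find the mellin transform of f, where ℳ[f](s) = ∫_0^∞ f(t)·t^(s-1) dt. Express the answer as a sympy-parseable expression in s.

the 3 pieces separated at 1/2, 2 each add one integral
∫ over [0, 1/2) of t**2·t^(s-1) joins the sum
between 1/2 and 2 the integrand is log(t)·t^(s-1)
piece [2, 3): integrate 2*t against the kernel

(-16*2**(2*s)*s**2*(s + 2) + 4*2**(2*s)*s*(s + 1)*(s + 2)*log(2) - 4*2**(2*s)*(s + 1)*(s + 2) + 24*6**s*s**2*(s + 2) + s**2*(s + 1) + 4*s*(s + 1)*(s + 2)*log(2) + 4*(s + 1)*(s + 2))/(4*2**s*s**2*(s + 1)*(s + 2))
  Re(s) > -2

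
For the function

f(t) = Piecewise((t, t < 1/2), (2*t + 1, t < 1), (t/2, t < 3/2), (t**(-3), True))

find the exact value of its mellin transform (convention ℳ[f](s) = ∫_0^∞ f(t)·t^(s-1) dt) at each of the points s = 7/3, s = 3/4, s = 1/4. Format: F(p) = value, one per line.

summing 4 kernel integrals split by 1/2, 1, 3/2 yields ℳ[f](s)
∫ over [0, 1/2) of t·t^(s-1) joins the sum
the [1/2, 1) slice contributes ∫ (2*t + 1)·t^(s-1) dt
∫ t/2·t^(s-1) over [1, 3/2)
segment [3/2, ∞) carries t**(-3); integrate it

F(7/3) = 2**(2/3)*(-162 + 984*2**(1/3) + 1687*3**(1/3))/2240
F(3/4) = 2**(1/4)*(-2754 + 953*3**(3/4) + 3726*2**(3/4))/3402
F(1/4) = 2**(3/4)*(-6534 + 1051*3**(1/4) + 7722*2**(1/4))/2970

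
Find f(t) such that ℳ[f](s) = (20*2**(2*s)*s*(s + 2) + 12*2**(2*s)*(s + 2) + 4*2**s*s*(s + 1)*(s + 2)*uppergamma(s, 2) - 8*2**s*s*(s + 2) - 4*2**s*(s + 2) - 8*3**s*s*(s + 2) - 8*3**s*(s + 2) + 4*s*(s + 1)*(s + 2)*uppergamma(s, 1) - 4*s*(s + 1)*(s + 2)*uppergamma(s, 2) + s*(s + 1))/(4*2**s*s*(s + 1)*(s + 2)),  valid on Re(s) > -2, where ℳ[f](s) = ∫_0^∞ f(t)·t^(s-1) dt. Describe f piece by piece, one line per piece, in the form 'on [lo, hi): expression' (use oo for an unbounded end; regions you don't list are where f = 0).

on [0, 1/2): t**2
on [1/2, 1): exp(-2*t)
on [1, 3/2): t + 1
on [3/2, 2): t + 3
on [2, oo): exp(-t)

treat the 5 regions marked off by 1/2, 1, 3/2, 2 separately and sum
[0, 1/2) adds the kernel integral of t**2
over [1/2, 1), the kernel integral of exp(-2*t) enters the sum
between 1 and 3/2 the integrand is (t + 1)·t^(s-1)
the [3/2, 2) slice contributes ∫ (t + 3)·t^(s-1) dt
the [2, ∞) slice contributes ∫ exp(-t)·t^(s-1) dt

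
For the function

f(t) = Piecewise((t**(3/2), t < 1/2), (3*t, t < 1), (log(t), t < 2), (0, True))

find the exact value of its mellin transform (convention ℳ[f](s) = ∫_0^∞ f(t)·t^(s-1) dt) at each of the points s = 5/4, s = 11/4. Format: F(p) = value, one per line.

treat the 3 regions marked off by 1/2, 1 separately and sum
over [0, 1/2), the kernel integral of t**(3/2) enters the sum
∫ 3*t·t^(s-1) over [1/2, 1)
piece [1, 2): integrate log(t) against the kernel

F(5/4) = -679*2**(1/4)/550 - 2**(3/4)/6 + 8*2**(1/4)*log(2)/5 + 148/75
F(11/4) = -8583*2**(3/4)/16456 - 2**(1/4)/20 + 564/605 + 16*2**(3/4)*log(2)/11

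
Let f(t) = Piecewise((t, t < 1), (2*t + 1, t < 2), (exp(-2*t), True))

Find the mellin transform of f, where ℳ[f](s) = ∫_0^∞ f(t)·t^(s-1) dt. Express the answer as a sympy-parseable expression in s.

(2**s*s*(s + 1)*uppergamma(s, 4) - 2*4**s*s - 4**s + 5*8**s*s + 8**s)/(4**s*s*(s + 1))
  Re(s) > -1

split f at 1, 2: ℳ[f](s) collects 3 kernel integrals
piece [0, 1): integrate t against the kernel
on [1, 2) integrate f = (2*t + 1) against the kernel
on [2, ∞): add ∫ exp(-2*t)·t^(s-1) dt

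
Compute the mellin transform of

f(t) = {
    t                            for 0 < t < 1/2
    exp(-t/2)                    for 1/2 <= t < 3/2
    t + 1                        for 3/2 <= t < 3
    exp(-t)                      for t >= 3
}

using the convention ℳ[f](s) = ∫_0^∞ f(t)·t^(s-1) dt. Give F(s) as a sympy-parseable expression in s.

(2*2**s*s*(s + 1)*uppergamma(s, 3) - 5*3**s*s - 2*3**s + 2*4**s*s*(s + 1)*uppergamma(s, 1/4) - 2*4**s*s*(s + 1)*uppergamma(s, 3/4) + 8*6**s*s + 2*6**s + s)/(2*2**s*s*(s + 1))
  Re(s) > -1

cuts at 1/2, 3/2, 3: linearity sums the 4 kernel integrals
piece [0, 1/2): integrate t against the kernel
on [1/2, 3/2): add ∫ exp(-t/2)·t^(s-1) dt
segment 3/2 to 3 holds (t + 1); add its integral
[3, ∞) adds the kernel integral of exp(-t)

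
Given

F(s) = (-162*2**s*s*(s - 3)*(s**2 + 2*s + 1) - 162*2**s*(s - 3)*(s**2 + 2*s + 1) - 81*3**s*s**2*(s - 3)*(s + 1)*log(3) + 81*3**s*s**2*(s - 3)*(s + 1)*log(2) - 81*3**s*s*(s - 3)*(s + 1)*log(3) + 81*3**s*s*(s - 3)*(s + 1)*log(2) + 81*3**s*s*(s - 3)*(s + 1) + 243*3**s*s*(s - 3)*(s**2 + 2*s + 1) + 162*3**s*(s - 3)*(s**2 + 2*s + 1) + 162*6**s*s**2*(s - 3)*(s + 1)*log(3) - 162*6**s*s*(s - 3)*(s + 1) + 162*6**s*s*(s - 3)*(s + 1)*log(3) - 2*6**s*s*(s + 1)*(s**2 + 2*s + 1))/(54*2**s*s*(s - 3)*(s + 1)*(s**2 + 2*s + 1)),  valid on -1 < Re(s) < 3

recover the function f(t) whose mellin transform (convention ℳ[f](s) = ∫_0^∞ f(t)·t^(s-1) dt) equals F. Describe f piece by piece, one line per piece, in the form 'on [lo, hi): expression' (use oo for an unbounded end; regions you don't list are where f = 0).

on [0, 1): t
on [1, 3/2): t + 3
on [3/2, 3): t*log(t)
on [3, oo): t**(-3)

integrate the 4 segments split at 1, 3/2, 3, then add the results
∫ over [0, 1) of t·t^(s-1) joins the sum
over [1, 3/2), the kernel integral of (t + 3) enters the sum
[3/2, 3) adds the kernel integral of t*log(t)
the [3, ∞) slice contributes ∫ t**(-3)·t^(s-1) dt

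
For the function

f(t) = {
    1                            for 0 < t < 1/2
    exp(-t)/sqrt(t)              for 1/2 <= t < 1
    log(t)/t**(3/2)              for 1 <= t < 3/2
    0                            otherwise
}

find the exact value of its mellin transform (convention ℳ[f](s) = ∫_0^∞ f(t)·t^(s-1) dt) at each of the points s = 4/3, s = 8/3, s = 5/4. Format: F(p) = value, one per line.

undo the shared t-power: 1/sqrt(t) on [0, 1/2); exp(-t)/t on [1/2, 1); log(t)/t**2 on [1, 3/2)
peel off the shared t-power: sqrt(t) on [0, 1/2); exp(-t) on [1/2, 1); log(t)/t on [1, 3/2)
integrate the 3 segments split at 1/2, 1, then add the results
on [0, 1/2) integrate f = 1 against the kernel
for t in [1/2, 1): the term is ∫ exp(-t)/sqrt(t)·t^(s-1)
the [1, 3/2) slice contributes ∫ log(t)/t**(3/2)·t^(s-1) dt

F(4/3) = -12*2**(1/6)*3**(5/6) + log(2**(2*2**(1/6)*3**(5/6))/3**(2*2**(1/6)*3**(5/6))) - uppergamma(5/6, 1) + 3*2**(2/3)/16 + uppergamma(5/6, 1/2) + 36
F(8/3) = -27*2**(5/6)*3**(1/6)/49 - uppergamma(13/6, 1) + 3*2**(1/3)/64 + log(3**(9*2**(5/6)*3**(1/6)/14)/2**(9*2**(5/6)*3**(1/6)/14)) + 36/49 + uppergamma(13/6, 1/2)
F(5/4) = -16*2**(1/4)*3**(3/4)/3 + log(2**(4*2**(1/4)*3**(3/4)/3)/3**(4*2**(1/4)*3**(3/4)/3)) - uppergamma(3/4, 1) + 2**(3/4)/5 + uppergamma(3/4, 1/2) + 16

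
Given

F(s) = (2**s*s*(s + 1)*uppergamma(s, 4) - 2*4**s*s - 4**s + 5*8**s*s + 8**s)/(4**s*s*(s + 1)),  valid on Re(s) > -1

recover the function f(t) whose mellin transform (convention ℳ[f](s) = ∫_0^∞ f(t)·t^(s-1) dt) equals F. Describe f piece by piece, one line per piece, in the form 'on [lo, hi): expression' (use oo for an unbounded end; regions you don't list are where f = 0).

on [0, 1): t
on [1, 2): 2*t + 1
on [2, oo): exp(-2*t)

integrate the 3 segments split at 1, 2, then add the results
for t in [0, 1): the term is ∫ t·t^(s-1)
between 1 and 2 the integrand is (2*t + 1)·t^(s-1)
piece [2, ∞): integrate exp(-2*t) against the kernel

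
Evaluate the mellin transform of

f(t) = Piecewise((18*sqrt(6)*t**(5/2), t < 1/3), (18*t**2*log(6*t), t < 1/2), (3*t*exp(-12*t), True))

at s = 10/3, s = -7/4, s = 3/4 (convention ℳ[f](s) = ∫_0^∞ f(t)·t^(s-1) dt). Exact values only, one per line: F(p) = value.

F(10/3) = -81*2**(2/3)/8192 - 3**(2/3)*log(2)/216 + 18**(1/3)*uppergamma(13/3, 6)/41472 + 3**(2/3)/1152 + 4*sqrt(2)*3**(2/3)/945 + 27*2**(2/3)*log(3)/512
F(-7/4) = -144*2**(3/4) + 6*sqrt(2)*3**(3/4)*uppergamma(-3/4, 6) + 8*sqrt(2)*3**(3/4) + log(3**(36*2**(3/4))/2**(24*3**(3/4))) + 96*3**(3/4)
F(3/4) = -36*2**(1/4)/121 - 8*3**(1/4)*log(2)/33 + sqrt(2)*3**(1/4)*uppergamma(7/4, 6)/48 + 32*3**(1/4)/363 + 8*sqrt(2)*3**(1/4)/39 + 9*2**(1/4)*log(3)/11

back out the common scale on t: 2*sqrt(2)*t**(5/2) on [0, 1); 2*t**2*log(2*t) on [1, 3/2); t*exp(-4*t) on [3/2, ∞)
remove the shared t-power first: 2*sqrt(2)*t**(3/2) on [0, 1); 2*t*log(2*t) on [1, 3/2); exp(-4*t) on [3/2, ∞)
the common scale on t comes off first: t**(3/2) on [0, 2); t*log(t) on [2, 3); exp(-2*t) on [3, ∞)
cuts at 1/3, 1/2: linearity sums the 3 kernel integrals
segment [0, 1/3) carries 18*sqrt(6)*t**(5/2); integrate it
segment [1/3, 1/2) carries 18*t**2*log(6*t); integrate it
on [1/2, ∞): add ∫ 3*t*exp(-12*t)·t^(s-1) dt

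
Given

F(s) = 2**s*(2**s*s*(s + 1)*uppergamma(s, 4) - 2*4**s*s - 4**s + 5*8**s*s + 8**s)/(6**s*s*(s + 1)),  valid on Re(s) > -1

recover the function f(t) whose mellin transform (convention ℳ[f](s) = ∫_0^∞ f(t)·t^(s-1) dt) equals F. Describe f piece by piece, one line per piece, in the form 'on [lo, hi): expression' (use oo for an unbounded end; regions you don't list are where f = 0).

the common scale on t comes off first: t/2 on [0, 2); t + 1 on [2, 4); exp(-t) on [4, ∞)
the common scale on t comes off first: t on [0, 1); 2*t + 1 on [1, 2); exp(-2*t) on [2, ∞)
split f at 4/3, 8/3: ℳ[f](s) collects 3 kernel integrals
on [0, 4/3): add ∫ 3*t/4·t^(s-1) dt
on [4/3, 8/3) integrate f = (3*t/2 + 1) against the kernel
segment [8/3, ∞) carries exp(-3*t/2); integrate it

on [0, 4/3): 3*t/4
on [4/3, 8/3): 3*t/2 + 1
on [8/3, oo): exp(-3*t/2)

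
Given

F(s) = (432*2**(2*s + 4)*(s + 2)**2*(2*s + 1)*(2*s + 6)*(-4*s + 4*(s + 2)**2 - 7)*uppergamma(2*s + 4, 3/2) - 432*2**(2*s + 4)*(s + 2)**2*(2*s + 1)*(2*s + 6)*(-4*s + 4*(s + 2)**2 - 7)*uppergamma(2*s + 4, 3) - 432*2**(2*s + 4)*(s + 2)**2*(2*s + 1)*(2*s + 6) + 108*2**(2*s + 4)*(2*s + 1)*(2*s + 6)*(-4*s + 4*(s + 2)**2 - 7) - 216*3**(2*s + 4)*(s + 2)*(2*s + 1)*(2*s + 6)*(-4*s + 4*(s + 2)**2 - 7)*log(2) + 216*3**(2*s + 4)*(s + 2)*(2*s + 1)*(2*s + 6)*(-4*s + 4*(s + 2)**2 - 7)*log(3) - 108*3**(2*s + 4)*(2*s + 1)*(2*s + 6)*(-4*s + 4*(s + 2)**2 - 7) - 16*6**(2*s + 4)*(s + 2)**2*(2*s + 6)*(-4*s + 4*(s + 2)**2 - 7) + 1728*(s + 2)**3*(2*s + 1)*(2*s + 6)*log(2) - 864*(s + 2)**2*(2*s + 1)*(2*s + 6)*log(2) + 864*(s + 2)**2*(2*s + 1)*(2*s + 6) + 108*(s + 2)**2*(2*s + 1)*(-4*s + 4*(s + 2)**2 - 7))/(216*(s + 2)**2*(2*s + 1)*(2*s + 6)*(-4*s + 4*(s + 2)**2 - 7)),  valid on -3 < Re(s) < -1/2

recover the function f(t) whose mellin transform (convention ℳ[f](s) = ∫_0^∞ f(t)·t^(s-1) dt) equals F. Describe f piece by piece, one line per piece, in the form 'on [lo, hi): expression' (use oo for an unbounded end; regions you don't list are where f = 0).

on [0, 1): t**3/4
on [1, 4): 2*t**(3/2)*log(sqrt(t)/2)
on [4, 9): t**2*log(sqrt(t)/2)
on [9, 36): t**2*exp(-sqrt(t)/2)
on [36, oo): 8*sqrt(t)

strip the shared t-power: t/4 on [0, 1); 2*log(sqrt(t)/2)/sqrt(t) on [1, 4); log(sqrt(t)/2) on [4, 9); …
undo the power substitution: t**2/4 on [0, 1); 2*log(t/2)/t on [1, 2); log(t/2) on [2, 3); …
remove the common scale on t first: t**2 on [0, 1/2); log(t)/t on [1/2, 1); log(t) on [1, 3/2); …
linearity at 1, 4, 9, 36 turns ℳ[f](s) into 5 summed integrals
between 0 and 1 the integrand is t**3/4·t^(s-1)
∫ 2*t**(3/2)*log(sqrt(t)/2)·t^(s-1) over [1, 4)
for t in [4, 9): the term is ∫ t**2*log(sqrt(t)/2)·t^(s-1)
∫ over [9, 36) of t**2*exp(-sqrt(t)/2)·t^(s-1) joins the sum
∫ 8*sqrt(t)·t^(s-1) over [36, ∞)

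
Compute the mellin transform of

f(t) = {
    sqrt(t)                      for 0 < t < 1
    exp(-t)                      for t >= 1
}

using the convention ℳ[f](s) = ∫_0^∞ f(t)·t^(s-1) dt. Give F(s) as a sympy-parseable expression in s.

along the cuts 1, ℳ[f](s) splits into 2 integrals
over [0, 1), the kernel integral of sqrt(t) enters the sum
piece [1, ∞): integrate exp(-t) against the kernel

((2*s + 1)*uppergamma(s, 1) + 2)/(2*s + 1)
  Re(s) > -1/2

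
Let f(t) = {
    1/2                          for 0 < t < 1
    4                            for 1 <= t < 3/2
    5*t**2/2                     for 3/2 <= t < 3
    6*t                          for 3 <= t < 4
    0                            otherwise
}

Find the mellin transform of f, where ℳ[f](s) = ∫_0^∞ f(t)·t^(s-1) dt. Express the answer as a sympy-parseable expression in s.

slice at 1, 3/2, 3, transform all 4 pieces, and sum them
on [0, 1): add ∫ 1/2·t^(s-1) dt
for t in [1, 3/2): the term is ∫ 4·t^(s-1)
∫ over [3/2, 3) of 5*t**2/2·t^(s-1) joins the sum
segment [3, 4) carries 6*t; integrate it

(2**s*(192*2**(2*s)*s*(s + 2) + 180*3**s*s*(s + 1) - 144*3**s*s*(s + 2) - 45*(3/2)**s*s*(s + 1) - 28*(s + 1)*(s + 2)) + 32*3**s*(s + 1)*(s + 2))/(8*2**s*s*(s + 1)*(s + 2))
  Re(s) > 0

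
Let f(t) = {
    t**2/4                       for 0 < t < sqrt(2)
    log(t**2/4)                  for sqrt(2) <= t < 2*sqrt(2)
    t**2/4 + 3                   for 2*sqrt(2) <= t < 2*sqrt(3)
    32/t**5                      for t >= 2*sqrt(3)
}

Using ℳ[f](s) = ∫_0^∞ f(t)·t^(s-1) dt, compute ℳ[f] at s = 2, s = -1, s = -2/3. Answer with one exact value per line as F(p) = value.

F(2) = 4*sqrt(3)/27 + 5*log(2) + 33/4
F(-1) = sqrt(2)*(-486*log(2) + sqrt(2) + 648)/648
F(-2/3) = -3*18**(1/3)/8 - 3*2**(2/3)*log(2)/4 - 3/4 - 3*log(2)/4 + 2**(1/3)*3**(1/6)/306 + 39*2**(2/3)/16

peel off the common scale on t: t**2 on [0, sqrt(2)/2); log(t**2) on [sqrt(2)/2, sqrt(2)); t**2 + 3 on [sqrt(2), sqrt(3)); …
back out the power substitution: t on [0, 1/2); log(t) on [1/2, 2); t + 3 on [2, 3); …
cuts at sqrt(2), 2*sqrt(2), 2*sqrt(3): linearity sums the 4 kernel integrals
piece [0, sqrt(2)): integrate t**2/4 against the kernel
on [sqrt(2), 2*sqrt(2)) integrate f = log(t**2/4) against the kernel
between 2*sqrt(2) and 2*sqrt(3) the integrand is (t**2/4 + 3)·t^(s-1)
[2*sqrt(3), ∞) adds the kernel integral of 32/t**5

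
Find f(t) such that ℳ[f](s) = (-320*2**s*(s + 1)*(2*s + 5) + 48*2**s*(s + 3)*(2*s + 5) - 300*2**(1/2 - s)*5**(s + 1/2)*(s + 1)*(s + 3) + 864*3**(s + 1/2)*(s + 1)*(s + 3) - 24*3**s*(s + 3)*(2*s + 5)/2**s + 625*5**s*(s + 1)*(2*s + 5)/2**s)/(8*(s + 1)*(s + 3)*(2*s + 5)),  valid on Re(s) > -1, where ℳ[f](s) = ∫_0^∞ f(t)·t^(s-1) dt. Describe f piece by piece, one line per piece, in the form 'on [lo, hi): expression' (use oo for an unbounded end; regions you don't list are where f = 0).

linearity at 3/2, 2, 5/2 turns ℳ[f](s) into 4 summed integrals
segment 0 to 3/2 holds t; add its integral
segment 3/2 to 2 holds 3*t; add its integral
∫ over [2, 5/2) of 5*t**3·t^(s-1) joins the sum
segment [5/2, 3) carries 6*t**(5/2); integrate it

on [0, 3/2): t
on [3/2, 2): 3*t
on [2, 5/2): 5*t**3
on [5/2, 3): 6*t**(5/2)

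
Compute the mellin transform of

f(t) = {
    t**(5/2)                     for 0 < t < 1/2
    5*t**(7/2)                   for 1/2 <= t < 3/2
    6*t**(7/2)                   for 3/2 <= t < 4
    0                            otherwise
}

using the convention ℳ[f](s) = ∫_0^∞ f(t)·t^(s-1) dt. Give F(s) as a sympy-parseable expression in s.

(24576*2**(3*s)*s + 61440*2**(3*s) - 54*3**s*sqrt(6)*s - 135*3**s*sqrt(6) - 6*sqrt(2)*s - 11*sqrt(2))/(8*2**s*(4*s**2 + 24*s + 35))
  Re(s) > -5/2

cuts at 1/2, 3/2: linearity sums the 3 kernel integrals
on [0, 1/2) integrate f = t**(5/2) against the kernel
segment [1/2, 3/2) carries 5*t**(7/2); integrate it
on [3/2, 4) integrate f = 6*t**(7/2) against the kernel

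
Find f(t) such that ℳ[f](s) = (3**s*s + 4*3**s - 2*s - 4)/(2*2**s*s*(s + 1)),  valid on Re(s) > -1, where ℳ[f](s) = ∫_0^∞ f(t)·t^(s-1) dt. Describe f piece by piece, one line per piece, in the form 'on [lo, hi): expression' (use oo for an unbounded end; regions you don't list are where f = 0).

on [0, 1/2): t
on [1/2, 3/2): 2 - t

decompose at 1/2; ℳ[f](s) sums the 2 pieces' integrals
∫ t·t^(s-1) over [0, 1/2)
segment 1/2 to 3/2 holds (2 - t); add its integral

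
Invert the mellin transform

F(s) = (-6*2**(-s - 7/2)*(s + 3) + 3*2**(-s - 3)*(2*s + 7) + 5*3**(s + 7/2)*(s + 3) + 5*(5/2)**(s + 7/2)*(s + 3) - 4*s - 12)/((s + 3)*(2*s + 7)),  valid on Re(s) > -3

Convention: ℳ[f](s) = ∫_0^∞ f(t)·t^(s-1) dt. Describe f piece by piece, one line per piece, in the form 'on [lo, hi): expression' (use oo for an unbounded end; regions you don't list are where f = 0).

cuts at 1/2, 1, 5/2: linearity sums the 4 kernel integrals
between 0 and 1/2 the integrand is 3*t**3·t^(s-1)
on [1/2, 1) integrate f = 3*t**(7/2) against the kernel
for t in [1, 5/2): the term is ∫ 5*t**(7/2)·t^(s-1)
∫ over [5/2, 3) of 5*t**(7/2)/2·t^(s-1) joins the sum

on [0, 1/2): 3*t**3
on [1/2, 1): 3*t**(7/2)
on [1, 5/2): 5*t**(7/2)
on [5/2, 3): 5*t**(7/2)/2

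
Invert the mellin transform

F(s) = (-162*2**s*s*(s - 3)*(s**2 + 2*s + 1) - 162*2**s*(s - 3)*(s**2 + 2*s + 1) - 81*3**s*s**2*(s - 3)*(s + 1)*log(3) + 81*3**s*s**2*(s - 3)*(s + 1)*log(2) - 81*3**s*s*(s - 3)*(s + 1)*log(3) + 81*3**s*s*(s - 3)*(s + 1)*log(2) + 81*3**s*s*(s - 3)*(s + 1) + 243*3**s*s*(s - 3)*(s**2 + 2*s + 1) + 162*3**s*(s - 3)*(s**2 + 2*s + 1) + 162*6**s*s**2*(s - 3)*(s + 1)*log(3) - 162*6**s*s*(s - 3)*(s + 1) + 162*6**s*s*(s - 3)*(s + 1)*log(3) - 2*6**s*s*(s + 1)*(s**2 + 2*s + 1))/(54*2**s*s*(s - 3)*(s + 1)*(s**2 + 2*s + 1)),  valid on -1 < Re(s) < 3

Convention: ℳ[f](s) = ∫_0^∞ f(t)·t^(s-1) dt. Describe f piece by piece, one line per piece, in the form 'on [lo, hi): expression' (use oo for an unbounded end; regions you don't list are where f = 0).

on [0, 1): t
on [1, 3/2): t + 3
on [3/2, 3): t*log(t)
on [3, oo): t**(-3)

breakpoints 1, 3/2, 3: one integral from each of the 4 segments
∫ t·t^(s-1) over [0, 1)
on [1, 3/2): add ∫ (t + 3)·t^(s-1) dt
on [3/2, 3) integrate f = t*log(t) against the kernel
segment 3 to ∞ holds t**(-3); add its integral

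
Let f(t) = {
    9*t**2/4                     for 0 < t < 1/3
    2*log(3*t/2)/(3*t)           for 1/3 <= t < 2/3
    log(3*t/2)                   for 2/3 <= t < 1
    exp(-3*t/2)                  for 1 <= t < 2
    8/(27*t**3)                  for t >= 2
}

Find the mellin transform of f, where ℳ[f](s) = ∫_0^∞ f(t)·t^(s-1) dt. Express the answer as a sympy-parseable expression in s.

2**s*(108*2**s*s**2*(s - 3)*(s + 2)*(s**2 - 2*s + 1)*uppergamma(s, 3/2) - 108*2**s*s**2*(s - 3)*(s + 2)*(s**2 - 2*s + 1)*uppergamma(s, 3) - 108*2**s*s**2*(s - 3)*(s + 2) + 108*2**s*(s - 3)*(s + 2)*(s**2 - 2*s + 1) - 108*3**s*s*(s - 3)*(s + 2)*(s**2 - 2*s + 1)*log(2) + 108*3**s*s*(s - 3)*(s + 2)*(s**2 - 2*s + 1)*log(3) - 108*3**s*(s - 3)*(s + 2)*(s**2 - 2*s + 1) - 4*6**s*s**2*(s + 2)*(s**2 - 2*s + 1) + 216*s**3*(s - 3)*(s + 2)*log(2) - 216*s**2*(s - 3)*(s + 2)*log(2) + 216*s**2*(s - 3)*(s + 2) + 27*s**2*(s - 3)*(s**2 - 2*s + 1))/(108*6**s*s**2*(s - 3)*(s + 2)*(s**2 - 2*s + 1))
  -2 < Re(s) < 3

the common scale on t comes off first: 9*t**2 on [0, 1/6); log(3*t)/(3*t) on [1/6, 1/3); log(3*t) on [1/3, 1/2); …
remove the common scale on t first: t**2 on [0, 1/2); log(t)/t on [1/2, 1); log(t) on [1, 3/2); …
breakpoints 1/3, 2/3, 1, 2: one integral from each of the 5 segments
the [0, 1/3) slice contributes ∫ 9*t**2/4·t^(s-1) dt
between 1/3 and 2/3 the integrand is 2*log(3*t/2)/(3*t)·t^(s-1)
over [2/3, 1), the kernel integral of log(3*t/2) enters the sum
∫ exp(-3*t/2)·t^(s-1) over [1, 2)
for t in [2, ∞): the term is ∫ 8/(27*t**3)·t^(s-1)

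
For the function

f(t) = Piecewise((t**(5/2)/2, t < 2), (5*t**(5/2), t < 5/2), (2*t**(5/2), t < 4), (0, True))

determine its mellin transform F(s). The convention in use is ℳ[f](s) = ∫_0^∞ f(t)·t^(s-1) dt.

(-9*2**(s + 5/2) + 4*4**(s + 5/2) + 6*(5/2)**(s + 5/2))/(2*s + 5)
  Re(s) > -5/2

integrate the 3 segments split at 2, 5/2, then add the results
between 0 and 2 the integrand is t**(5/2)/2·t^(s-1)
segment [2, 5/2) carries 5*t**(5/2); integrate it
segment 5/2 to 4 holds 2*t**(5/2); add its integral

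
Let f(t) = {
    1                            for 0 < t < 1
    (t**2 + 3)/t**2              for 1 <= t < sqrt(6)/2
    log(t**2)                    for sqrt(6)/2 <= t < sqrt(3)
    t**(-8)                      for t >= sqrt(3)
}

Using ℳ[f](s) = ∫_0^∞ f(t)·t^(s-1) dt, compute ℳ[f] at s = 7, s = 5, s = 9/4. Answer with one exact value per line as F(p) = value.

reversing the power substitution: 1 on [0, 1); (t + 3)/t on [1, 3/2); log(t) on [3/2, 3); …
invert the shared t-power to get t on [0, 1); t + 3 on [1, 3/2); t*log(t) on [3/2, 3); …
slice at 1, sqrt(6)/2, sqrt(3), transform all 4 pieces, and sum them
∫ over [0, 1) of 1·t^(s-1) joins the sum
piece [1, sqrt(6)/2): integrate (t**2 + 3)/t**2 against the kernel
piece [sqrt(6)/2, sqrt(3)): integrate log(t**2) against the kernel
∫ over [sqrt(3), ∞) of t**(-8)·t^(s-1) joins the sum

F(7) = -113*sqrt(3)/147 - 27*sqrt(6)*log(3)/112 - 3/5 + 27*sqrt(6)*log(2)/112 + 3861*sqrt(6)/3920 + 27*sqrt(3)*log(3)/7
F(5) = -461*sqrt(3)/675 - 1 + 213*sqrt(6)/200 + log(2**(9*sqrt(6)/40)*3**(-9*sqrt(6)/40 + 9*sqrt(3)/5))
F(9/4) = 2**(7/8)*(-3726*2**(1/8) - 366*6**(1/8) + log(2**(207*3**(1/8))*3**(-207*3**(1/8) + 414*6**(1/8))) + 4117*3**(1/8))/621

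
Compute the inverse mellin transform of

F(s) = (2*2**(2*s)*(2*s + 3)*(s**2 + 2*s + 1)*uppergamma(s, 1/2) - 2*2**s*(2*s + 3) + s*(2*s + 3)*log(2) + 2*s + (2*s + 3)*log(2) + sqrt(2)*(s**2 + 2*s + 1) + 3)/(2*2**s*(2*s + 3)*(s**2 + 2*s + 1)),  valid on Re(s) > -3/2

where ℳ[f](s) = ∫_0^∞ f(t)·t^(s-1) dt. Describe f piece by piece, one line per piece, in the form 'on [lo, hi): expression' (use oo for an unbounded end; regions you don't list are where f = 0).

summing 3 kernel integrals split by 1/2, 1 yields ℳ[f](s)
∫ over [0, 1/2) of t**(3/2)·t^(s-1) joins the sum
segment 1/2 to 1 holds t*log(t); add its integral
segment [1, ∞) carries exp(-t/2); integrate it

on [0, 1/2): t**(3/2)
on [1/2, 1): t*log(t)
on [1, oo): exp(-t/2)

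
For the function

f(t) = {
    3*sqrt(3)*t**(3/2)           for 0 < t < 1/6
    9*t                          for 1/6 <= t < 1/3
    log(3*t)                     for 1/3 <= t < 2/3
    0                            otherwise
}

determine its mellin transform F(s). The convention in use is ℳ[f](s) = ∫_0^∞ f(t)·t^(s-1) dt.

strip the common scale on t: t**(3/2) on [0, 1/2); 3*t on [1/2, 1); log(t) on [1, 2)
decompose at 1/6, 1/3; ℳ[f](s) sums the 3 pieces' integrals
the [0, 1/6) slice contributes ∫ 3*sqrt(3)*t**(3/2)·t^(s-1) dt
the [1/6, 1/3) slice contributes ∫ 9*t·t^(s-1) dt
on [1/3, 2/3) integrate f = log(3*t) against the kernel

(2**(2*s)*s*(s + 1)*(2*s + 3)*log(4) - 2*2**(2*s)*(s + 1)*(2*s + 3) + 6*2**s*s**2*(2*s + 3) + 2*2**s*(s + 1)*(2*s + 3) + sqrt(2)*s**2*(s + 1) - 3*s**2*(2*s + 3))/(2*6**s*s**2*(s + 1)*(2*s + 3))
  Re(s) > -3/2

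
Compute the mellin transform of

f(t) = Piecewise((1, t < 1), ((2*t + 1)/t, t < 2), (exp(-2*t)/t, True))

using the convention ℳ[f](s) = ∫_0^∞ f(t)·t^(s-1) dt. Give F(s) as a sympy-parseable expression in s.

(4*2**s*(1 - s) - 2*2**s + 5*4**s*(s - 1) + 4**s + 4*s*(s - 1)*uppergamma(s - 1, 4))/(2*2**s*s*(s - 1))
  Re(s) > 0

undo the shared t-power: t on [0, 1); 2*t + 1 on [1, 2); exp(-2*t) on [2, ∞)
f breaks at 1, 2 into 3 integrals to sum
on [0, 1) integrate f = 1 against the kernel
on [1, 2): add ∫ (2*t + 1)/t·t^(s-1) dt
on [2, ∞) integrate f = exp(-2*t)/t against the kernel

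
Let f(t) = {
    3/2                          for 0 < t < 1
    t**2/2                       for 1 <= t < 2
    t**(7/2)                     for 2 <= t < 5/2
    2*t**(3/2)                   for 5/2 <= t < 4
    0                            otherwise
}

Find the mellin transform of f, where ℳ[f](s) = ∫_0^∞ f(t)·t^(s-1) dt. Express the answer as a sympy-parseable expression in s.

(2**(s + 2)*s*(2*s + 3)*(2*s + 7) - 4*2**(s + 7/2)*s*(s + 2)*(2*s + 3) + 8*4**(s + 3/2)*s*(s + 2)*(2*s + 7) - 8*(5/2)**(s + 3/2)*s*(s + 2)*(2*s + 7) + 4*(5/2)**(s + 7/2)*s*(s + 2)*(2*s + 3) - s*(2*s + 3)*(2*s + 7) + 3*(s + 2)*(2*s + 3)*(2*s + 7))/(2*s*(s + 2)*(2*s + 3)*(2*s + 7))
  Re(s) > 0

the 4 pieces separated at 1, 2, 5/2 each add one integral
between 0 and 1 the integrand is 3/2·t^(s-1)
the [1, 2) slice contributes ∫ t**2/2·t^(s-1) dt
over [2, 5/2), the kernel integral of t**(7/2) enters the sum
∫ over [5/2, 4) of 2*t**(3/2)·t^(s-1) joins the sum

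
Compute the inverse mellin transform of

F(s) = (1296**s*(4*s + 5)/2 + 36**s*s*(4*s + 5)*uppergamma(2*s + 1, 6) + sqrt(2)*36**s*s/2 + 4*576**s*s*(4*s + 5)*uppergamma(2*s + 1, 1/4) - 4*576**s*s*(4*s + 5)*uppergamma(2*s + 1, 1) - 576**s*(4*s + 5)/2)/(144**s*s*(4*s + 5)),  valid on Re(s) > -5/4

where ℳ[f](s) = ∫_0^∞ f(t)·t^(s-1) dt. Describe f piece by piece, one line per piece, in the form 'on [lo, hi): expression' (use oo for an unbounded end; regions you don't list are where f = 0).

on [0, 1/4): t**(5/4)
on [1/4, 4): sqrt(t)*exp(-sqrt(t)/2)
on [4, 9): 1/2
on [9, oo): sqrt(t)*exp(-2*sqrt(t))

the shared t-power comes off first: t**(3/4) on [0, 1/4); exp(-sqrt(t)/2) on [1/4, 4); 1/(2*sqrt(t)) on [4, 9); …
peel off the power substitution: t**(3/2) on [0, 1/2); exp(-t/2) on [1/2, 2); 1/(2*t) on [2, 3); …
cuts at 1/4, 4, 9: linearity sums the 4 kernel integrals
[0, 1/4) adds the kernel integral of t**(5/4)
the [1/4, 4) slice contributes ∫ sqrt(t)*exp(-sqrt(t)/2)·t^(s-1) dt
for t in [4, 9): the term is ∫ 1/2·t^(s-1)
between 9 and ∞ the integrand is sqrt(t)*exp(-2*sqrt(t))·t^(s-1)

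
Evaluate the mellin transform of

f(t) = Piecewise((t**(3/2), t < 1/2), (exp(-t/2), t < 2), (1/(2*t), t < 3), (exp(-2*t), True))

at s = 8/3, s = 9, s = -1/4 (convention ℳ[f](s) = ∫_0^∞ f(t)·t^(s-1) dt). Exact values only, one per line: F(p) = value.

F(8/3) = -4*2**(2/3)*uppergamma(8/3, 1) - 3*2**(2/3)/5 + 2**(1/3)*uppergamma(8/3, 6)/8 + 3*2**(5/6)/400 + 9*3**(2/3)/10 + 4*2**(2/3)*uppergamma(8/3, 1/4)
F(9) = -56115712*exp(-1) + sqrt(2)/21504 + 107667*exp(-6)/4 + 6305/16 + 3392923553*exp(-1/4)/128
F(-1/4) = -2**(3/4)*uppergamma(-1/4, 1)/2 - 2*3**(3/4)/45 + 2**(1/4)*uppergamma(-1/4, 6) + 3*2**(3/4)/10 + 2**(3/4)*uppergamma(-1/4, 1/4)/2

breakpoints 1/2, 2, 3: one integral from each of the 4 segments
the [0, 1/2) slice contributes ∫ t**(3/2)·t^(s-1) dt
on [1/2, 2): add ∫ exp(-t/2)·t^(s-1) dt
segment 2 to 3 holds 1/(2*t); add its integral
on [3, ∞): add ∫ exp(-2*t)·t^(s-1) dt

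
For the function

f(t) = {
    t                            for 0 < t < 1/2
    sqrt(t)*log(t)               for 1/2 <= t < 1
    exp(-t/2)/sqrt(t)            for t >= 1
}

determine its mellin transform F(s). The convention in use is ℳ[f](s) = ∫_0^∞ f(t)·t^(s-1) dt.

invert the shared t-power to get sqrt(t) on [0, 1/2); log(t) on [1/2, 1); exp(-t/2)/t on [1, ∞)
back out the shared t-power: t**(3/2) on [0, 1/2); t*log(t) on [1/2, 1); exp(-t/2) on [1, ∞)
breakpoints 1/2, 1: one integral from each of the 3 segments
on [0, 1/2): add ∫ t·t^(s-1) dt
∫ over [1/2, 1) of sqrt(t)*log(t)·t^(s-1) joins the sum
on [1, ∞) integrate f = exp(-t/2)/sqrt(t) against the kernel

2**(-s - 3/2)*(2**(s + 7/2)*(-s - 1) + 2**(2*s + 1)*(s + 1)*(8*s + (2*s - 1)**2)*uppergamma(s - 1/2, 1/2) + 8*s + 4*(s + 1)*(2*s - 1)*log(2) + 8*(s + 1)*log(2) + sqrt(2)*(8*s + (2*s - 1)**2) + 8)/((s + 1)*(8*s + (2*s - 1)**2))
  Re(s) > -1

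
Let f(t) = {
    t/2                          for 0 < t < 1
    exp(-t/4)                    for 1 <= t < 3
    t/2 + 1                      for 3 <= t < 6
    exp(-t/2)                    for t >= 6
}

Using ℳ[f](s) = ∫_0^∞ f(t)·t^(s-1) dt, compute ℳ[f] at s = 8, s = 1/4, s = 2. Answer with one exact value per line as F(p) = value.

F(8) = -699247260*exp(-3/4) + 55289551/72 + 25606656*exp(-3) + 424115444*exp(-1/4)
F(1/4) = -26*3**(1/4)/5 - sqrt(2)*uppergamma(1/4, 3/4) + 2**(1/4)*uppergamma(1/4, 3) + 2/5 + sqrt(2)*uppergamma(1/4, 1/4) + 32*6**(1/4)/5
F(2) = -28*exp(-3/4) + 16*exp(-3) + 20*exp(-1/4) + 271/6

undo the common scale on t: t on [0, 1/2); exp(-t/2) on [1/2, 3/2); t + 1 on [3/2, 3); …
summing 4 kernel integrals split by 1, 3, 6 yields ℳ[f](s)
on [0, 1) integrate f = t/2 against the kernel
over [1, 3), the kernel integral of exp(-t/4) enters the sum
piece [3, 6): integrate (t/2 + 1) against the kernel
the [6, ∞) slice contributes ∫ exp(-t/2)·t^(s-1) dt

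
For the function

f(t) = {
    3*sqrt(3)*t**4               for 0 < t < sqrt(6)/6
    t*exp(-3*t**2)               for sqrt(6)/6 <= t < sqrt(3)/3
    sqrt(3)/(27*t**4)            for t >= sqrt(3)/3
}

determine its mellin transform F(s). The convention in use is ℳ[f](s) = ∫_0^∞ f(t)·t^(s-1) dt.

back out the shared t-power: 3*sqrt(3)*t**3 on [0, sqrt(6)/6); exp(-3*t**2) on [sqrt(6)/6, sqrt(3)/3); sqrt(3)/(27*t**5) on [sqrt(3)/3, ∞)
strip the power substitution: 3*sqrt(3)*t**(3/2) on [0, 1/6); exp(-3*t) on [1/6, 1/3); sqrt(3)/(27*t**(5/2)) on [1/3, ∞)
invert the common scale on t to get t**(3/2) on [0, 1/2); exp(-t) on [1/2, 1); t**(-5/2) on [1, ∞)
breakpoints sqrt(6)/6, sqrt(3)/3: one integral from each of the 3 segments
∫ over [0, sqrt(6)/6) of 3*sqrt(3)*t**4·t^(s-1) joins the sum
the [sqrt(6)/6, sqrt(3)/3) slice contributes ∫ t*exp(-3*t**2)·t^(s-1) dt
over [sqrt(3)/3, ∞), the kernel integral of sqrt(3)/(27*t**4) enters the sum

6**(1/2 - s/2)*(2*2**(s/2 + 1/2)*(s - 4)*(s + 4)*uppergamma(s/2 + 1/2, 1/2) - 2*2**(s/2 + 1/2)*(s - 4)*(s + 4)*uppergamma(s/2 + 1/2, 1) - 4*2**(s/2 + 1/2)*(s + 4) + sqrt(2)*(s - 4))/(24*(s - 4)*(s + 4))
  -4 < Re(s) < 4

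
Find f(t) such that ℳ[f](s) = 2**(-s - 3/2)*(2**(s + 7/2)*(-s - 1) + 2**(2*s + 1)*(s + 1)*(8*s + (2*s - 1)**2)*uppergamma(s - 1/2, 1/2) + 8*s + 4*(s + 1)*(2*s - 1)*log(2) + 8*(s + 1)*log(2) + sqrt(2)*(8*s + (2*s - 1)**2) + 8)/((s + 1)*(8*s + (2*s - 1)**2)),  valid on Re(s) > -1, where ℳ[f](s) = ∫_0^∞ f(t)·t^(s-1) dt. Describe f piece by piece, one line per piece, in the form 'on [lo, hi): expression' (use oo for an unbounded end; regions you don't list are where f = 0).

on [0, 1/2): t
on [1/2, 1): sqrt(t)*log(t)
on [1, oo): exp(-t/2)/sqrt(t)

back out the shared t-power: sqrt(t) on [0, 1/2); log(t) on [1/2, 1); exp(-t/2)/t on [1, ∞)
strip the shared t-power: t**(3/2) on [0, 1/2); t*log(t) on [1/2, 1); exp(-t/2) on [1, ∞)
decompose at 1/2, 1; ℳ[f](s) sums the 3 pieces' integrals
over [0, 1/2), the kernel integral of t enters the sum
on [1/2, 1): add ∫ sqrt(t)*log(t)·t^(s-1) dt
over [1, ∞), the kernel integral of exp(-t/2)/sqrt(t) enters the sum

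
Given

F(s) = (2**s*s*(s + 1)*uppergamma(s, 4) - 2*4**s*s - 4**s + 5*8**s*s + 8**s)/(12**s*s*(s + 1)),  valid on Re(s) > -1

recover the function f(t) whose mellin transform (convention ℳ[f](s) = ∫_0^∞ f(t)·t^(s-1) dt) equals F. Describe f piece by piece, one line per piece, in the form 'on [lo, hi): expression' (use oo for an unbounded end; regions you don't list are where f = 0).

on [0, 1/3): 3*t
on [1/3, 2/3): 6*t + 1
on [2/3, oo): exp(-6*t)

back out the common scale on t: t on [0, 1); 2*t + 1 on [1, 2); exp(-2*t) on [2, ∞)
the 3 pieces separated at 1/3, 2/3 each add one integral
over [0, 1/3), the kernel integral of 3*t enters the sum
segment [1/3, 2/3) carries (6*t + 1); integrate it
∫ exp(-6*t)·t^(s-1) over [2/3, ∞)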